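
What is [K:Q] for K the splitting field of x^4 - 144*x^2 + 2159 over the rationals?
[K:Q] = 4

f factors as (x^2 - 17)(x^2 - 127); the splitting field is K = Q(sqrt(17), sqrt(127)). Since 17, 127, and 2159 are all non-squares in Q, the three subfields Q(sqrt(17)), Q(sqrt(127)), Q(sqrt(2159)) are distinct degree-2 extensions, so [K:Q] = 4 (Klein four Galois group).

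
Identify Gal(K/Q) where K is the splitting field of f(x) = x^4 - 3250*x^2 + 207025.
Gal(K/Q) = Z/2Z (cyclic of order 2)

f factors as (x^2 - 3185)(x^2 - 65), so the splitting field is K = Q(sqrt(3185), sqrt(65)). The squarefree part of 3185 is 65 and the squarefree part of 65 is also 65, so sqrt(3185) and sqrt(65) are both rational multiples of sqrt(65). Hence Q(sqrt(3185)) = Q(sqrt(65)) = Q(sqrt(65)), and the splitting field collapses to a single degree-2 extension with Galois group Z/2Z.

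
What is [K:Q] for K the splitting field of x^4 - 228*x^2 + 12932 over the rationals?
[K:Q] = 4

f factors as (x^2 - 122)(x^2 - 106); the splitting field is K = Q(sqrt(122), sqrt(106)). Since 122, 106, and 12932 are all non-squares in Q, the three subfields Q(sqrt(122)), Q(sqrt(106)), Q(sqrt(12932)) are distinct degree-2 extensions, so [K:Q] = 4 (Klein four Galois group).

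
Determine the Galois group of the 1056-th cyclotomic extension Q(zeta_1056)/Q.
|Gal(Q(zeta_1056)/Q)| = phi(1056) = 320; group ≅ (Z/1056Z)^* ≅ Z/2Z × Z/2Z × Z/8Z × Z/10Z

The n-th cyclotomic polynomial Φ_1056(x) is the minimal polynomial of zeta_1056 over Q and has degree phi(1056) = 320. So Q(zeta_1056) is a degree-320 Galois extension with Galois group (Z/1056Z)^*. By CRT, (Z/1056Z)^* ≅ (Z/32Z)^* × (Z/3Z)^* × (Z/11Z)^*. Each prime-power unit group is (Z/32Z)^* ≅ Z/2Z × Z/8Z; (Z/3Z)^* ≅ Z/2Z; (Z/11Z)^* ≅ Z/10Z. Hence Gal(Q(zeta_1056)/Q) ≅ Z/2Z × Z/2Z × Z/8Z × Z/10Z.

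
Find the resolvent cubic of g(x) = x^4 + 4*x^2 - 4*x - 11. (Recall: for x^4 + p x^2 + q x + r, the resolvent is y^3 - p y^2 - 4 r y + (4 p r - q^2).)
h(y) = y^3 - 4*y^2 + 44*y - 192

Identify coefficients: p = 4, q = -4, r = -11.
Plug into h(y) = y^3 - p y^2 - 4 r y + (4 p r - q^2):
  h(y) = y^3 - (4) y^2 - 4*(-11) y + (4*(4)*(-11) - (-4)^2)
       = y^3 + (-4) y^2 + (44) y + (-192).
Simplifying: h(y) = y^3 - 4*y^2 + 44*y - 192.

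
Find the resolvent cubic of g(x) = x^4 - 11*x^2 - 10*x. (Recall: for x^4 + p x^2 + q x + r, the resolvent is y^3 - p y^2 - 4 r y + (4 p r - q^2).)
h(y) = y^3 + 11*y^2 - 100

Identify coefficients: p = -11, q = -10, r = 0.
Plug into h(y) = y^3 - p y^2 - 4 r y + (4 p r - q^2):
  h(y) = y^3 - (-11) y^2 - 4*(0) y + (4*(-11)*(0) - (-10)^2)
       = y^3 + (11) y^2 + (0) y + (-100).
Simplifying: h(y) = y^3 + 11*y^2 - 100.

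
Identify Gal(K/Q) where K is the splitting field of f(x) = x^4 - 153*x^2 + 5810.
Gal(K/Q) = V_4 (Klein four-group, Z/2Z × Z/2Z)

f factors as (x^2 - 70)(x^2 - 83), so the splitting field is K = Q(sqrt(70), sqrt(83)). The elements 70, 83, 5810 are all non-squares in Q, so sqrt(70) and sqrt(83) generate independent quadratic extensions. Thus [K:Q] = 4 and Gal(K/Q) is generated by the two order-2 automorphisms sqrt(70) ↦ -sqrt(70) and sqrt(83) ↦ -sqrt(83), giving V_4.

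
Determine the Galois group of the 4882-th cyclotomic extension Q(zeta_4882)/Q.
|Gal(Q(zeta_4882)/Q)| = phi(4882) = 2440; group ≅ (Z/4882Z)^* ≅ Z/2440Z

The n-th cyclotomic polynomial Φ_4882(x) is the minimal polynomial of zeta_4882 over Q and has degree phi(4882) = 2440. So Q(zeta_4882) is a degree-2440 Galois extension with Galois group (Z/4882Z)^*. By CRT, (Z/4882Z)^* ≅ (Z/2Z)^* × (Z/2441Z)^*. Each prime-power unit group is (Z/2Z)^* ≅ trivial group (order 1); (Z/2441Z)^* ≅ Z/2440Z. Hence Gal(Q(zeta_4882)/Q) ≅ Z/2440Z.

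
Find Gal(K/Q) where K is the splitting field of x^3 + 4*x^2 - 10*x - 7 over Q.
Gal(K/Q) = S_3 (symmetric group of order 6)

Compute the discriminant of x^3 + (4)*x^2 + (-10)*x + (-7): Δ = 11109. Since Δ is not a rational square, the Galois group is not contained in A_3; it must be the full S_3 (irreducibility of the cubic rules out anything smaller).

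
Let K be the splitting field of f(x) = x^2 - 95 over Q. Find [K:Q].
[K:Q] = 2

The polynomial x^2 - 95 is irreducible over Q since 95 is not a perfect square. Its splitting field is Q(sqrt(95)), which has degree 2 over Q.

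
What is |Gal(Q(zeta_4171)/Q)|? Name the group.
|Gal(Q(zeta_4171)/Q)| = phi(4171) = 4032; group ≅ (Z/4171Z)^* ≅ Z/42Z × Z/96Z

The n-th cyclotomic polynomial Φ_4171(x) is the minimal polynomial of zeta_4171 over Q and has degree phi(4171) = 4032. So Q(zeta_4171) is a degree-4032 Galois extension with Galois group (Z/4171Z)^*. By CRT, (Z/4171Z)^* ≅ (Z/43Z)^* × (Z/97Z)^*. Each prime-power unit group is (Z/43Z)^* ≅ Z/42Z; (Z/97Z)^* ≅ Z/96Z. Hence Gal(Q(zeta_4171)/Q) ≅ Z/42Z × Z/96Z.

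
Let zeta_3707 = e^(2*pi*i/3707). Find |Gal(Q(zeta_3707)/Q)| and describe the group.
|Gal(Q(zeta_3707)/Q)| = phi(3707) = 3360; group ≅ (Z/3707Z)^* ≅ Z/10Z × Z/336Z

The n-th cyclotomic polynomial Φ_3707(x) is the minimal polynomial of zeta_3707 over Q and has degree phi(3707) = 3360. So Q(zeta_3707) is a degree-3360 Galois extension with Galois group (Z/3707Z)^*. By CRT, (Z/3707Z)^* ≅ (Z/11Z)^* × (Z/337Z)^*. Each prime-power unit group is (Z/11Z)^* ≅ Z/10Z; (Z/337Z)^* ≅ Z/336Z. Hence Gal(Q(zeta_3707)/Q) ≅ Z/10Z × Z/336Z.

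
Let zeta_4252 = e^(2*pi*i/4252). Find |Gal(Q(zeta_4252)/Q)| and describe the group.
|Gal(Q(zeta_4252)/Q)| = phi(4252) = 2124; group ≅ (Z/4252Z)^* ≅ Z/2Z × Z/1062Z

The n-th cyclotomic polynomial Φ_4252(x) is the minimal polynomial of zeta_4252 over Q and has degree phi(4252) = 2124. So Q(zeta_4252) is a degree-2124 Galois extension with Galois group (Z/4252Z)^*. By CRT, (Z/4252Z)^* ≅ (Z/4Z)^* × (Z/1063Z)^*. Each prime-power unit group is (Z/4Z)^* ≅ Z/2Z; (Z/1063Z)^* ≅ Z/1062Z. Hence Gal(Q(zeta_4252)/Q) ≅ Z/2Z × Z/1062Z.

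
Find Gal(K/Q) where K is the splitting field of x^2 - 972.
Gal(K/Q) = Z/2Z (cyclic of order 2)

x^2 - 972 is irreducible over Q since 972 is not a rational square. The splitting field Q(sqrt(972)) has degree 2 over Q, and its unique nontrivial automorphism is sqrt(972) ↦ -sqrt(972). Hence Gal(Q(sqrt(972))/Q) = Z/2Z.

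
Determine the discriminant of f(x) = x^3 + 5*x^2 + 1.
Δ = -527

For x^3 + a x^2 + b x + c the discriminant is Δ = 18 a b c - 4 a^3 c + a^2 b^2 - 4 b^3 - 27 c^2.
Plug a = 5, b = 0, c = 1:
  18*(5)*(0)*(1) - 4*(5)^3*(1) + (5)^2*(0)^2 - 4*(0)^3 - 27*(1)^2
  = 0 + (-500) + 0 + (0) + (-27)
  = -527.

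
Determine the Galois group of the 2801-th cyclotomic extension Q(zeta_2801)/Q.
|Gal(Q(zeta_2801)/Q)| = phi(2801) = 2800; group ≅ (Z/2801Z)^* ≅ Z/2800Z

The n-th cyclotomic polynomial Φ_2801(x) is the minimal polynomial of zeta_2801 over Q and has degree phi(2801) = 2800. So Q(zeta_2801) is a degree-2800 Galois extension with Galois group (Z/2801Z)^*. (Z/2801Z)^* is cyclic since 2801 is an odd prime power (or 4). Hence Gal(Q(zeta_2801)/Q) ≅ Z/2800Z.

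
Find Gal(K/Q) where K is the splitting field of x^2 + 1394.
Gal(K/Q) = Z/2Z (cyclic of order 2)

x^2 + 1394 is irreducible over Q since -1394 is not a rational square. The splitting field Q(sqrt(-1394)) has degree 2 over Q, and its unique nontrivial automorphism is sqrt(-1394) ↦ -sqrt(-1394). Hence Gal(Q(sqrt(-1394))/Q) = Z/2Z.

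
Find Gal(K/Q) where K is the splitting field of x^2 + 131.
Gal(K/Q) = Z/2Z (cyclic of order 2)

x^2 + 131 is irreducible over Q since -131 is not a rational square. The splitting field Q(sqrt(-131)) has degree 2 over Q, and its unique nontrivial automorphism is sqrt(-131) ↦ -sqrt(-131). Hence Gal(Q(sqrt(-131))/Q) = Z/2Z.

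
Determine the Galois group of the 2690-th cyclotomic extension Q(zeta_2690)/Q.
|Gal(Q(zeta_2690)/Q)| = phi(2690) = 1072; group ≅ (Z/2690Z)^* ≅ Z/4Z × Z/268Z

The n-th cyclotomic polynomial Φ_2690(x) is the minimal polynomial of zeta_2690 over Q and has degree phi(2690) = 1072. So Q(zeta_2690) is a degree-1072 Galois extension with Galois group (Z/2690Z)^*. By CRT, (Z/2690Z)^* ≅ (Z/2Z)^* × (Z/5Z)^* × (Z/269Z)^*. Each prime-power unit group is (Z/2Z)^* ≅ trivial group (order 1); (Z/5Z)^* ≅ Z/4Z; (Z/269Z)^* ≅ Z/268Z. Hence Gal(Q(zeta_2690)/Q) ≅ Z/4Z × Z/268Z.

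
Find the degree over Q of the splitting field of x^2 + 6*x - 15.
[K:Q] = 2

The discriminant of x^2 + (6)*x + (-15) is b^2 - 4c = 36 - (-60) = 96. Since 96 is not a perfect square in Q, the polynomial is irreducible over Q. Its two roots generate a degree-2 extension, so [K:Q] = 2.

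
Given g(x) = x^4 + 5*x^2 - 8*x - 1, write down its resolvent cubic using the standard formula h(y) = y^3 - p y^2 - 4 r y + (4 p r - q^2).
h(y) = y^3 - 5*y^2 + 4*y - 84

Identify coefficients: p = 5, q = -8, r = -1.
Plug into h(y) = y^3 - p y^2 - 4 r y + (4 p r - q^2):
  h(y) = y^3 - (5) y^2 - 4*(-1) y + (4*(5)*(-1) - (-8)^2)
       = y^3 + (-5) y^2 + (4) y + (-84).
Simplifying: h(y) = y^3 - 5*y^2 + 4*y - 84.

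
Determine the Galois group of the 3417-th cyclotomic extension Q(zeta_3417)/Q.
|Gal(Q(zeta_3417)/Q)| = phi(3417) = 2112; group ≅ (Z/3417Z)^* ≅ Z/2Z × Z/16Z × Z/66Z

The n-th cyclotomic polynomial Φ_3417(x) is the minimal polynomial of zeta_3417 over Q and has degree phi(3417) = 2112. So Q(zeta_3417) is a degree-2112 Galois extension with Galois group (Z/3417Z)^*. By CRT, (Z/3417Z)^* ≅ (Z/3Z)^* × (Z/17Z)^* × (Z/67Z)^*. Each prime-power unit group is (Z/3Z)^* ≅ Z/2Z; (Z/17Z)^* ≅ Z/16Z; (Z/67Z)^* ≅ Z/66Z. Hence Gal(Q(zeta_3417)/Q) ≅ Z/2Z × Z/16Z × Z/66Z.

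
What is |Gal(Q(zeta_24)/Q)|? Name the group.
|Gal(Q(zeta_24)/Q)| = phi(24) = 8; group ≅ (Z/24Z)^* ≅ Z/2Z × Z/2Z × Z/2Z

The n-th cyclotomic polynomial Φ_24(x) is the minimal polynomial of zeta_24 over Q and has degree phi(24) = 8. So Q(zeta_24) is a degree-8 Galois extension with Galois group (Z/24Z)^*. By CRT, (Z/24Z)^* ≅ (Z/8Z)^* × (Z/3Z)^*. Each prime-power unit group is (Z/8Z)^* ≅ Z/2Z × Z/2Z; (Z/3Z)^* ≅ Z/2Z. Hence Gal(Q(zeta_24)/Q) ≅ Z/2Z × Z/2Z × Z/2Z.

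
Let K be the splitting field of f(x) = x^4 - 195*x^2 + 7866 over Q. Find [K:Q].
[K:Q] = 4

f factors as (x^2 - 57)(x^2 - 138); the splitting field is K = Q(sqrt(57), sqrt(138)). Since 57, 138, and 7866 are all non-squares in Q, the three subfields Q(sqrt(57)), Q(sqrt(138)), Q(sqrt(7866)) are distinct degree-2 extensions, so [K:Q] = 4 (Klein four Galois group).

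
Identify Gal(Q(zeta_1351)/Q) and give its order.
|Gal(Q(zeta_1351)/Q)| = phi(1351) = 1152; group ≅ (Z/1351Z)^* ≅ Z/6Z × Z/192Z

The n-th cyclotomic polynomial Φ_1351(x) is the minimal polynomial of zeta_1351 over Q and has degree phi(1351) = 1152. So Q(zeta_1351) is a degree-1152 Galois extension with Galois group (Z/1351Z)^*. By CRT, (Z/1351Z)^* ≅ (Z/7Z)^* × (Z/193Z)^*. Each prime-power unit group is (Z/7Z)^* ≅ Z/6Z; (Z/193Z)^* ≅ Z/192Z. Hence Gal(Q(zeta_1351)/Q) ≅ Z/6Z × Z/192Z.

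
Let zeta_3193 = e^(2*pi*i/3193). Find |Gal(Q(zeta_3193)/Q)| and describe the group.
|Gal(Q(zeta_3193)/Q)| = phi(3193) = 3060; group ≅ (Z/3193Z)^* ≅ Z/30Z × Z/102Z

The n-th cyclotomic polynomial Φ_3193(x) is the minimal polynomial of zeta_3193 over Q and has degree phi(3193) = 3060. So Q(zeta_3193) is a degree-3060 Galois extension with Galois group (Z/3193Z)^*. By CRT, (Z/3193Z)^* ≅ (Z/31Z)^* × (Z/103Z)^*. Each prime-power unit group is (Z/31Z)^* ≅ Z/30Z; (Z/103Z)^* ≅ Z/102Z. Hence Gal(Q(zeta_3193)/Q) ≅ Z/30Z × Z/102Z.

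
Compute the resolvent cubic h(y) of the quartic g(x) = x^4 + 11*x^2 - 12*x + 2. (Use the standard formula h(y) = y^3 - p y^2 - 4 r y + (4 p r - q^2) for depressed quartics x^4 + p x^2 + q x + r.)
h(y) = y^3 - 11*y^2 - 8*y - 56

Identify coefficients: p = 11, q = -12, r = 2.
Plug into h(y) = y^3 - p y^2 - 4 r y + (4 p r - q^2):
  h(y) = y^3 - (11) y^2 - 4*(2) y + (4*(11)*(2) - (-12)^2)
       = y^3 + (-11) y^2 + (-8) y + (-56).
Simplifying: h(y) = y^3 - 11*y^2 - 8*y - 56.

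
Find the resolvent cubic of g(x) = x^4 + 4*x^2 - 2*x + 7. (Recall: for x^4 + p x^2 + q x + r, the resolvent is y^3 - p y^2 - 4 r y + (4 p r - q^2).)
h(y) = y^3 - 4*y^2 - 28*y + 108

Identify coefficients: p = 4, q = -2, r = 7.
Plug into h(y) = y^3 - p y^2 - 4 r y + (4 p r - q^2):
  h(y) = y^3 - (4) y^2 - 4*(7) y + (4*(4)*(7) - (-2)^2)
       = y^3 + (-4) y^2 + (-28) y + (108).
Simplifying: h(y) = y^3 - 4*y^2 - 28*y + 108.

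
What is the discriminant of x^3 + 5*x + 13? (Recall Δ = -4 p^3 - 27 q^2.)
Δ = -5063

For a depressed cubic x^3 + p x + q the discriminant is Δ = -4 p^3 - 27 q^2 = -4*(5)^3 - 27*(13)^2 = -500 - 4563 = -5063.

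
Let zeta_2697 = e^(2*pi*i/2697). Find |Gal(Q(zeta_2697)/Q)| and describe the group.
|Gal(Q(zeta_2697)/Q)| = phi(2697) = 1680; group ≅ (Z/2697Z)^* ≅ Z/2Z × Z/28Z × Z/30Z

The n-th cyclotomic polynomial Φ_2697(x) is the minimal polynomial of zeta_2697 over Q and has degree phi(2697) = 1680. So Q(zeta_2697) is a degree-1680 Galois extension with Galois group (Z/2697Z)^*. By CRT, (Z/2697Z)^* ≅ (Z/3Z)^* × (Z/29Z)^* × (Z/31Z)^*. Each prime-power unit group is (Z/3Z)^* ≅ Z/2Z; (Z/29Z)^* ≅ Z/28Z; (Z/31Z)^* ≅ Z/30Z. Hence Gal(Q(zeta_2697)/Q) ≅ Z/2Z × Z/28Z × Z/30Z.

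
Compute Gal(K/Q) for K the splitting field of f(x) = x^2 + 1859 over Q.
Gal(K/Q) = Z/2Z (cyclic of order 2)

x^2 + 1859 is irreducible over Q since -1859 is not a rational square. The splitting field Q(sqrt(-1859)) has degree 2 over Q, and its unique nontrivial automorphism is sqrt(-1859) ↦ -sqrt(-1859). Hence Gal(Q(sqrt(-1859))/Q) = Z/2Z.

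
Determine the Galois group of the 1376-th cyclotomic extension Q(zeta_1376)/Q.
|Gal(Q(zeta_1376)/Q)| = phi(1376) = 672; group ≅ (Z/1376Z)^* ≅ Z/2Z × Z/8Z × Z/42Z

The n-th cyclotomic polynomial Φ_1376(x) is the minimal polynomial of zeta_1376 over Q and has degree phi(1376) = 672. So Q(zeta_1376) is a degree-672 Galois extension with Galois group (Z/1376Z)^*. By CRT, (Z/1376Z)^* ≅ (Z/32Z)^* × (Z/43Z)^*. Each prime-power unit group is (Z/32Z)^* ≅ Z/2Z × Z/8Z; (Z/43Z)^* ≅ Z/42Z. Hence Gal(Q(zeta_1376)/Q) ≅ Z/2Z × Z/8Z × Z/42Z.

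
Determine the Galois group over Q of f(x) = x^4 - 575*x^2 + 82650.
Gal(K/Q) = V_4 (Klein four-group, Z/2Z × Z/2Z)

f factors as (x^2 - 285)(x^2 - 290), so the splitting field is K = Q(sqrt(285), sqrt(290)). The elements 285, 290, 82650 are all non-squares in Q, so sqrt(285) and sqrt(290) generate independent quadratic extensions. Thus [K:Q] = 4 and Gal(K/Q) is generated by the two order-2 automorphisms sqrt(285) ↦ -sqrt(285) and sqrt(290) ↦ -sqrt(290), giving V_4.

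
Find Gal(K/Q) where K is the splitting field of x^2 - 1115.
Gal(K/Q) = Z/2Z (cyclic of order 2)

x^2 - 1115 is irreducible over Q since 1115 is not a rational square. The splitting field Q(sqrt(1115)) has degree 2 over Q, and its unique nontrivial automorphism is sqrt(1115) ↦ -sqrt(1115). Hence Gal(Q(sqrt(1115))/Q) = Z/2Z.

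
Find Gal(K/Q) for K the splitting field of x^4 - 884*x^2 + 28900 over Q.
Gal(K/Q) = Z/2Z (cyclic of order 2)

f factors as (x^2 - 850)(x^2 - 34), so the splitting field is K = Q(sqrt(850), sqrt(34)). The squarefree part of 850 is 34 and the squarefree part of 34 is also 34, so sqrt(850) and sqrt(34) are both rational multiples of sqrt(34). Hence Q(sqrt(850)) = Q(sqrt(34)) = Q(sqrt(34)), and the splitting field collapses to a single degree-2 extension with Galois group Z/2Z.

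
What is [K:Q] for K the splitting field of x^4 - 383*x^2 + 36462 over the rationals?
[K:Q] = 4

f factors as (x^2 - 206)(x^2 - 177); the splitting field is K = Q(sqrt(206), sqrt(177)). Since 206, 177, and 36462 are all non-squares in Q, the three subfields Q(sqrt(206)), Q(sqrt(177)), Q(sqrt(36462)) are distinct degree-2 extensions, so [K:Q] = 4 (Klein four Galois group).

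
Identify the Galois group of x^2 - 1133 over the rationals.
Gal(K/Q) = Z/2Z (cyclic of order 2)

x^2 - 1133 is irreducible over Q since 1133 is not a rational square. The splitting field Q(sqrt(1133)) has degree 2 over Q, and its unique nontrivial automorphism is sqrt(1133) ↦ -sqrt(1133). Hence Gal(Q(sqrt(1133))/Q) = Z/2Z.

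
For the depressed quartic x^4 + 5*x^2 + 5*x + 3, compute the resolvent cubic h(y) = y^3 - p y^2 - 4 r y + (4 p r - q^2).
h(y) = y^3 - 5*y^2 - 12*y + 35

Identify coefficients: p = 5, q = 5, r = 3.
Plug into h(y) = y^3 - p y^2 - 4 r y + (4 p r - q^2):
  h(y) = y^3 - (5) y^2 - 4*(3) y + (4*(5)*(3) - (5)^2)
       = y^3 + (-5) y^2 + (-12) y + (35).
Simplifying: h(y) = y^3 - 5*y^2 - 12*y + 35.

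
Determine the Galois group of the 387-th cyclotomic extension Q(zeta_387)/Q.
|Gal(Q(zeta_387)/Q)| = phi(387) = 252; group ≅ (Z/387Z)^* ≅ Z/6Z × Z/42Z

The n-th cyclotomic polynomial Φ_387(x) is the minimal polynomial of zeta_387 over Q and has degree phi(387) = 252. So Q(zeta_387) is a degree-252 Galois extension with Galois group (Z/387Z)^*. By CRT, (Z/387Z)^* ≅ (Z/9Z)^* × (Z/43Z)^*. Each prime-power unit group is (Z/9Z)^* ≅ Z/6Z; (Z/43Z)^* ≅ Z/42Z. Hence Gal(Q(zeta_387)/Q) ≅ Z/6Z × Z/42Z.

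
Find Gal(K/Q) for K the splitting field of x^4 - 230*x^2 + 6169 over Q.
Gal(K/Q) = V_4 (Klein four-group, Z/2Z × Z/2Z)

f factors as (x^2 - 199)(x^2 - 31), so the splitting field is K = Q(sqrt(199), sqrt(31)). The elements 199, 31, 6169 are all non-squares in Q, so sqrt(199) and sqrt(31) generate independent quadratic extensions. Thus [K:Q] = 4 and Gal(K/Q) is generated by the two order-2 automorphisms sqrt(199) ↦ -sqrt(199) and sqrt(31) ↦ -sqrt(31), giving V_4.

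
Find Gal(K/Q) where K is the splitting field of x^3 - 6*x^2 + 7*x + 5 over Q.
Gal(K/Q) = S_3 (symmetric group of order 6)

Compute the discriminant of x^3 + (-6)*x^2 + (7)*x + (5): Δ = 257. Since Δ is not a rational square, the Galois group is not contained in A_3; it must be the full S_3 (irreducibility of the cubic rules out anything smaller).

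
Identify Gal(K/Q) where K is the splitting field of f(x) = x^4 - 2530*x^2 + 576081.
Gal(K/Q) = Z/2Z (cyclic of order 2)

f factors as (x^2 - 2277)(x^2 - 253), so the splitting field is K = Q(sqrt(2277), sqrt(253)). The squarefree part of 2277 is 253 and the squarefree part of 253 is also 253, so sqrt(2277) and sqrt(253) are both rational multiples of sqrt(253). Hence Q(sqrt(2277)) = Q(sqrt(253)) = Q(sqrt(253)), and the splitting field collapses to a single degree-2 extension with Galois group Z/2Z.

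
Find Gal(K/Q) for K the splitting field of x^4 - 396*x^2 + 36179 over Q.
Gal(K/Q) = V_4 (Klein four-group, Z/2Z × Z/2Z)

f factors as (x^2 - 253)(x^2 - 143), so the splitting field is K = Q(sqrt(253), sqrt(143)). The elements 253, 143, 36179 are all non-squares in Q, so sqrt(253) and sqrt(143) generate independent quadratic extensions. Thus [K:Q] = 4 and Gal(K/Q) is generated by the two order-2 automorphisms sqrt(253) ↦ -sqrt(253) and sqrt(143) ↦ -sqrt(143), giving V_4.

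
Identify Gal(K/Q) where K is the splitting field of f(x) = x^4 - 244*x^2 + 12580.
Gal(K/Q) = V_4 (Klein four-group, Z/2Z × Z/2Z)

f factors as (x^2 - 170)(x^2 - 74), so the splitting field is K = Q(sqrt(170), sqrt(74)). The elements 170, 74, 12580 are all non-squares in Q, so sqrt(170) and sqrt(74) generate independent quadratic extensions. Thus [K:Q] = 4 and Gal(K/Q) is generated by the two order-2 automorphisms sqrt(170) ↦ -sqrt(170) and sqrt(74) ↦ -sqrt(74), giving V_4.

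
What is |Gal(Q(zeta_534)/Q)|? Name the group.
|Gal(Q(zeta_534)/Q)| = phi(534) = 176; group ≅ (Z/534Z)^* ≅ Z/2Z × Z/88Z

The n-th cyclotomic polynomial Φ_534(x) is the minimal polynomial of zeta_534 over Q and has degree phi(534) = 176. So Q(zeta_534) is a degree-176 Galois extension with Galois group (Z/534Z)^*. By CRT, (Z/534Z)^* ≅ (Z/2Z)^* × (Z/3Z)^* × (Z/89Z)^*. Each prime-power unit group is (Z/2Z)^* ≅ trivial group (order 1); (Z/3Z)^* ≅ Z/2Z; (Z/89Z)^* ≅ Z/88Z. Hence Gal(Q(zeta_534)/Q) ≅ Z/2Z × Z/88Z.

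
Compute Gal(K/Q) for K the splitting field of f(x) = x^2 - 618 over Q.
Gal(K/Q) = Z/2Z (cyclic of order 2)

x^2 - 618 is irreducible over Q since 618 is not a rational square. The splitting field Q(sqrt(618)) has degree 2 over Q, and its unique nontrivial automorphism is sqrt(618) ↦ -sqrt(618). Hence Gal(Q(sqrt(618))/Q) = Z/2Z.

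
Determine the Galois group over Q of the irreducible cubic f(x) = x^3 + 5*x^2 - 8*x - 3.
Gal(K/Q) = S_3 (symmetric group of order 6)

Compute the discriminant of x^3 + (5)*x^2 + (-8)*x + (-3): Δ = 7065. Since Δ is not a rational square, the Galois group is not contained in A_3; it must be the full S_3 (irreducibility of the cubic rules out anything smaller).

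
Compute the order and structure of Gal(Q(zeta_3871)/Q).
|Gal(Q(zeta_3871)/Q)| = phi(3871) = 3276; group ≅ (Z/3871Z)^* ≅ Z/42Z × Z/78Z

The n-th cyclotomic polynomial Φ_3871(x) is the minimal polynomial of zeta_3871 over Q and has degree phi(3871) = 3276. So Q(zeta_3871) is a degree-3276 Galois extension with Galois group (Z/3871Z)^*. By CRT, (Z/3871Z)^* ≅ (Z/49Z)^* × (Z/79Z)^*. Each prime-power unit group is (Z/49Z)^* ≅ Z/42Z; (Z/79Z)^* ≅ Z/78Z. Hence Gal(Q(zeta_3871)/Q) ≅ Z/42Z × Z/78Z.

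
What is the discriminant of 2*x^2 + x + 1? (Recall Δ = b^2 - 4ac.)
Δ = -7

For a quadratic a x^2 + b x + c the discriminant is Δ = b^2 - 4ac = (1)^2 - 4*(2)*(1) = 1 - (8) = -7.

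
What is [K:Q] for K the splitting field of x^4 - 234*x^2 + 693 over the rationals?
[K:Q] = 4

f factors as (x^2 - 3)(x^2 - 231); the splitting field is K = Q(sqrt(3), sqrt(231)). Since 3, 231, and 693 are all non-squares in Q, the three subfields Q(sqrt(3)), Q(sqrt(231)), Q(sqrt(693)) are distinct degree-2 extensions, so [K:Q] = 4 (Klein four Galois group).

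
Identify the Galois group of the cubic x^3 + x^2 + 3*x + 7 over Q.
Gal(K/Q) = S_3 (symmetric group of order 6)

Compute the discriminant of x^3 + (1)*x^2 + (3)*x + (7): Δ = -1072. Since Δ is not a rational square, the Galois group is not contained in A_3; it must be the full S_3 (irreducibility of the cubic rules out anything smaller).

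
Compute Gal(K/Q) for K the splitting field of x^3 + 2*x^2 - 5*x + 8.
Gal(K/Q) = S_3 (symmetric group of order 6)

Compute the discriminant of x^3 + (2)*x^2 + (-5)*x + (8): Δ = -2824. Since Δ is not a rational square, the Galois group is not contained in A_3; it must be the full S_3 (irreducibility of the cubic rules out anything smaller).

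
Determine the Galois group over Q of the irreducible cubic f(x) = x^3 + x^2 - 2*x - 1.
Gal(K/Q) = A_3 (cyclic of order 3)

Compute the discriminant of x^3 + (1)*x^2 + (-2)*x + (-1): Δ = 49. Since Δ is a perfect square (Δ = 7^2), the Galois group is contained in A_3. Irreducibility forces the group to be transitive on three roots, so Gal = A_3.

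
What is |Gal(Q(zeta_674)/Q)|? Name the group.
|Gal(Q(zeta_674)/Q)| = phi(674) = 336; group ≅ (Z/674Z)^* ≅ Z/336Z

The n-th cyclotomic polynomial Φ_674(x) is the minimal polynomial of zeta_674 over Q and has degree phi(674) = 336. So Q(zeta_674) is a degree-336 Galois extension with Galois group (Z/674Z)^*. By CRT, (Z/674Z)^* ≅ (Z/2Z)^* × (Z/337Z)^*. Each prime-power unit group is (Z/2Z)^* ≅ trivial group (order 1); (Z/337Z)^* ≅ Z/336Z. Hence Gal(Q(zeta_674)/Q) ≅ Z/336Z.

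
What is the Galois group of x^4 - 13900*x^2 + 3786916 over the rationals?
Gal(K/Q) = Z/2Z (cyclic of order 2)

f factors as (x^2 - 278)(x^2 - 13622), so the splitting field is K = Q(sqrt(278), sqrt(13622)). The squarefree part of 278 is 278 and the squarefree part of 13622 is also 278, so sqrt(278) and sqrt(13622) are both rational multiples of sqrt(278). Hence Q(sqrt(278)) = Q(sqrt(13622)) = Q(sqrt(278)), and the splitting field collapses to a single degree-2 extension with Galois group Z/2Z.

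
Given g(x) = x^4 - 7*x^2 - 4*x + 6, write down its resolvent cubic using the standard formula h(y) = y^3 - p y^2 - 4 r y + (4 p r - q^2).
h(y) = y^3 + 7*y^2 - 24*y - 184

Identify coefficients: p = -7, q = -4, r = 6.
Plug into h(y) = y^3 - p y^2 - 4 r y + (4 p r - q^2):
  h(y) = y^3 - (-7) y^2 - 4*(6) y + (4*(-7)*(6) - (-4)^2)
       = y^3 + (7) y^2 + (-24) y + (-184).
Simplifying: h(y) = y^3 + 7*y^2 - 24*y - 184.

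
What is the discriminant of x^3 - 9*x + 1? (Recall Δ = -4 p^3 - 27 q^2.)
Δ = 2889

For a depressed cubic x^3 + p x + q the discriminant is Δ = -4 p^3 - 27 q^2 = -4*(-9)^3 - 27*(1)^2 = 2916 - 27 = 2889.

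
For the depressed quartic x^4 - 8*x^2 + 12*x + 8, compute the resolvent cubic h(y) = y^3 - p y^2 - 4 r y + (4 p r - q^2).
h(y) = y^3 + 8*y^2 - 32*y - 400

Identify coefficients: p = -8, q = 12, r = 8.
Plug into h(y) = y^3 - p y^2 - 4 r y + (4 p r - q^2):
  h(y) = y^3 - (-8) y^2 - 4*(8) y + (4*(-8)*(8) - (12)^2)
       = y^3 + (8) y^2 + (-32) y + (-400).
Simplifying: h(y) = y^3 + 8*y^2 - 32*y - 400.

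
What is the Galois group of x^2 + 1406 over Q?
Gal(K/Q) = Z/2Z (cyclic of order 2)

x^2 + 1406 is irreducible over Q since -1406 is not a rational square. The splitting field Q(sqrt(-1406)) has degree 2 over Q, and its unique nontrivial automorphism is sqrt(-1406) ↦ -sqrt(-1406). Hence Gal(Q(sqrt(-1406))/Q) = Z/2Z.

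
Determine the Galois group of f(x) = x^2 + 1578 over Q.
Gal(K/Q) = Z/2Z (cyclic of order 2)

x^2 + 1578 is irreducible over Q since -1578 is not a rational square. The splitting field Q(sqrt(-1578)) has degree 2 over Q, and its unique nontrivial automorphism is sqrt(-1578) ↦ -sqrt(-1578). Hence Gal(Q(sqrt(-1578))/Q) = Z/2Z.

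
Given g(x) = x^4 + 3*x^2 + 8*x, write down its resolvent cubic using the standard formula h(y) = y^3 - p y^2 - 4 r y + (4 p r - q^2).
h(y) = y^3 - 3*y^2 - 64

Identify coefficients: p = 3, q = 8, r = 0.
Plug into h(y) = y^3 - p y^2 - 4 r y + (4 p r - q^2):
  h(y) = y^3 - (3) y^2 - 4*(0) y + (4*(3)*(0) - (8)^2)
       = y^3 + (-3) y^2 + (0) y + (-64).
Simplifying: h(y) = y^3 - 3*y^2 - 64.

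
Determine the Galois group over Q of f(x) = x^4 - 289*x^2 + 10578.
Gal(K/Q) = V_4 (Klein four-group, Z/2Z × Z/2Z)

f factors as (x^2 - 246)(x^2 - 43), so the splitting field is K = Q(sqrt(246), sqrt(43)). The elements 246, 43, 10578 are all non-squares in Q, so sqrt(246) and sqrt(43) generate independent quadratic extensions. Thus [K:Q] = 4 and Gal(K/Q) is generated by the two order-2 automorphisms sqrt(246) ↦ -sqrt(246) and sqrt(43) ↦ -sqrt(43), giving V_4.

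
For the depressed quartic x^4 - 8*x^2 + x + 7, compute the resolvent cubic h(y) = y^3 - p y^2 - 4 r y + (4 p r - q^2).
h(y) = y^3 + 8*y^2 - 28*y - 225

Identify coefficients: p = -8, q = 1, r = 7.
Plug into h(y) = y^3 - p y^2 - 4 r y + (4 p r - q^2):
  h(y) = y^3 - (-8) y^2 - 4*(7) y + (4*(-8)*(7) - (1)^2)
       = y^3 + (8) y^2 + (-28) y + (-225).
Simplifying: h(y) = y^3 + 8*y^2 - 28*y - 225.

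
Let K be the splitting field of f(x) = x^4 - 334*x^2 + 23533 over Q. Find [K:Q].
[K:Q] = 4

f factors as (x^2 - 101)(x^2 - 233); the splitting field is K = Q(sqrt(101), sqrt(233)). Since 101, 233, and 23533 are all non-squares in Q, the three subfields Q(sqrt(101)), Q(sqrt(233)), Q(sqrt(23533)) are distinct degree-2 extensions, so [K:Q] = 4 (Klein four Galois group).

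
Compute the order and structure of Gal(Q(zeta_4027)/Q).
|Gal(Q(zeta_4027)/Q)| = phi(4027) = 4026; group ≅ (Z/4027Z)^* ≅ Z/4026Z

The n-th cyclotomic polynomial Φ_4027(x) is the minimal polynomial of zeta_4027 over Q and has degree phi(4027) = 4026. So Q(zeta_4027) is a degree-4026 Galois extension with Galois group (Z/4027Z)^*. (Z/4027Z)^* is cyclic since 4027 is an odd prime power (or 4). Hence Gal(Q(zeta_4027)/Q) ≅ Z/4026Z.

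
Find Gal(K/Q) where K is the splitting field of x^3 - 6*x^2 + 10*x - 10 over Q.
Gal(K/Q) = S_3 (symmetric group of order 6)

Compute the discriminant of x^3 + (-6)*x^2 + (10)*x + (-10): Δ = -940. Since Δ is not a rational square, the Galois group is not contained in A_3; it must be the full S_3 (irreducibility of the cubic rules out anything smaller).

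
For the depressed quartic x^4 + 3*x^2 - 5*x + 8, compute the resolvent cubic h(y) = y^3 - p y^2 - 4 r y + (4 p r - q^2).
h(y) = y^3 - 3*y^2 - 32*y + 71

Identify coefficients: p = 3, q = -5, r = 8.
Plug into h(y) = y^3 - p y^2 - 4 r y + (4 p r - q^2):
  h(y) = y^3 - (3) y^2 - 4*(8) y + (4*(3)*(8) - (-5)^2)
       = y^3 + (-3) y^2 + (-32) y + (71).
Simplifying: h(y) = y^3 - 3*y^2 - 32*y + 71.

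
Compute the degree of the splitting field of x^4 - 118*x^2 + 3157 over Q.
[K:Q] = 4

f factors as (x^2 - 77)(x^2 - 41); the splitting field is K = Q(sqrt(77), sqrt(41)). Since 77, 41, and 3157 are all non-squares in Q, the three subfields Q(sqrt(77)), Q(sqrt(41)), Q(sqrt(3157)) are distinct degree-2 extensions, so [K:Q] = 4 (Klein four Galois group).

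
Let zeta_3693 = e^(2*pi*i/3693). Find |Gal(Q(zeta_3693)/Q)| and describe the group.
|Gal(Q(zeta_3693)/Q)| = phi(3693) = 2460; group ≅ (Z/3693Z)^* ≅ Z/2Z × Z/1230Z

The n-th cyclotomic polynomial Φ_3693(x) is the minimal polynomial of zeta_3693 over Q and has degree phi(3693) = 2460. So Q(zeta_3693) is a degree-2460 Galois extension with Galois group (Z/3693Z)^*. By CRT, (Z/3693Z)^* ≅ (Z/3Z)^* × (Z/1231Z)^*. Each prime-power unit group is (Z/3Z)^* ≅ Z/2Z; (Z/1231Z)^* ≅ Z/1230Z. Hence Gal(Q(zeta_3693)/Q) ≅ Z/2Z × Z/1230Z.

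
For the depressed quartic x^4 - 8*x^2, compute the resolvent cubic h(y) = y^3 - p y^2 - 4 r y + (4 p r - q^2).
h(y) = y^3 + 8*y^2

Identify coefficients: p = -8, q = 0, r = 0.
Plug into h(y) = y^3 - p y^2 - 4 r y + (4 p r - q^2):
  h(y) = y^3 - (-8) y^2 - 4*(0) y + (4*(-8)*(0) - (0)^2)
       = y^3 + (8) y^2 + (0) y + (0).
Simplifying: h(y) = y^3 + 8*y^2.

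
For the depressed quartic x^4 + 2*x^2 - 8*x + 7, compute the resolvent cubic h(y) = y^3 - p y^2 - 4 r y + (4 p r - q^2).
h(y) = y^3 - 2*y^2 - 28*y - 8

Identify coefficients: p = 2, q = -8, r = 7.
Plug into h(y) = y^3 - p y^2 - 4 r y + (4 p r - q^2):
  h(y) = y^3 - (2) y^2 - 4*(7) y + (4*(2)*(7) - (-8)^2)
       = y^3 + (-2) y^2 + (-28) y + (-8).
Simplifying: h(y) = y^3 - 2*y^2 - 28*y - 8.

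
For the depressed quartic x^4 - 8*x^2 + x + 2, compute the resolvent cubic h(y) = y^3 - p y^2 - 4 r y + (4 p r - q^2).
h(y) = y^3 + 8*y^2 - 8*y - 65

Identify coefficients: p = -8, q = 1, r = 2.
Plug into h(y) = y^3 - p y^2 - 4 r y + (4 p r - q^2):
  h(y) = y^3 - (-8) y^2 - 4*(2) y + (4*(-8)*(2) - (1)^2)
       = y^3 + (8) y^2 + (-8) y + (-65).
Simplifying: h(y) = y^3 + 8*y^2 - 8*y - 65.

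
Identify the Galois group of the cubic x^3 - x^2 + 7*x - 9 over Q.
Gal(K/Q) = S_3 (symmetric group of order 6)

Compute the discriminant of x^3 + (-1)*x^2 + (7)*x + (-9): Δ = -2412. Since Δ is not a rational square, the Galois group is not contained in A_3; it must be the full S_3 (irreducibility of the cubic rules out anything smaller).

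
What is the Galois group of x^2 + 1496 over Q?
Gal(K/Q) = Z/2Z (cyclic of order 2)

x^2 + 1496 is irreducible over Q since -1496 is not a rational square. The splitting field Q(sqrt(-1496)) has degree 2 over Q, and its unique nontrivial automorphism is sqrt(-1496) ↦ -sqrt(-1496). Hence Gal(Q(sqrt(-1496))/Q) = Z/2Z.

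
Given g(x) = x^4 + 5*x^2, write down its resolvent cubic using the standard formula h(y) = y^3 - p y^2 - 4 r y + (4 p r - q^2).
h(y) = y^3 - 5*y^2

Identify coefficients: p = 5, q = 0, r = 0.
Plug into h(y) = y^3 - p y^2 - 4 r y + (4 p r - q^2):
  h(y) = y^3 - (5) y^2 - 4*(0) y + (4*(5)*(0) - (0)^2)
       = y^3 + (-5) y^2 + (0) y + (0).
Simplifying: h(y) = y^3 - 5*y^2.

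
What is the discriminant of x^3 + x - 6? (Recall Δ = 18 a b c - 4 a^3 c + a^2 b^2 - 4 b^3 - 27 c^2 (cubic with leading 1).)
Δ = -976

For x^3 + a x^2 + b x + c the discriminant is Δ = 18 a b c - 4 a^3 c + a^2 b^2 - 4 b^3 - 27 c^2.
Plug a = 0, b = 1, c = -6:
  18*(0)*(1)*(-6) - 4*(0)^3*(-6) + (0)^2*(1)^2 - 4*(1)^3 - 27*(-6)^2
  = 0 + (0) + 0 + (-4) + (-972)
  = -976.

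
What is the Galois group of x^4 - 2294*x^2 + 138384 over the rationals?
Gal(K/Q) = Z/2Z (cyclic of order 2)

f factors as (x^2 - 62)(x^2 - 2232), so the splitting field is K = Q(sqrt(62), sqrt(2232)). The squarefree part of 62 is 62 and the squarefree part of 2232 is also 62, so sqrt(62) and sqrt(2232) are both rational multiples of sqrt(62). Hence Q(sqrt(62)) = Q(sqrt(2232)) = Q(sqrt(62)), and the splitting field collapses to a single degree-2 extension with Galois group Z/2Z.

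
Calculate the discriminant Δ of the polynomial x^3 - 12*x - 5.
Δ = 6237

For a depressed cubic x^3 + p x + q the discriminant is Δ = -4 p^3 - 27 q^2 = -4*(-12)^3 - 27*(-5)^2 = 6912 - 675 = 6237.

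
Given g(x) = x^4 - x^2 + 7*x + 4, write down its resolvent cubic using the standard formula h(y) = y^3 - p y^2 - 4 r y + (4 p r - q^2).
h(y) = y^3 + y^2 - 16*y - 65

Identify coefficients: p = -1, q = 7, r = 4.
Plug into h(y) = y^3 - p y^2 - 4 r y + (4 p r - q^2):
  h(y) = y^3 - (-1) y^2 - 4*(4) y + (4*(-1)*(4) - (7)^2)
       = y^3 + (1) y^2 + (-16) y + (-65).
Simplifying: h(y) = y^3 + y^2 - 16*y - 65.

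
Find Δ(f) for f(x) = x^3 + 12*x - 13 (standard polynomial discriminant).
Δ = -11475

For a depressed cubic x^3 + p x + q the discriminant is Δ = -4 p^3 - 27 q^2 = -4*(12)^3 - 27*(-13)^2 = -6912 - 4563 = -11475.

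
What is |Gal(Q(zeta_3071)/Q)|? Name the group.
|Gal(Q(zeta_3071)/Q)| = phi(3071) = 2952; group ≅ (Z/3071Z)^* ≅ Z/36Z × Z/82Z

The n-th cyclotomic polynomial Φ_3071(x) is the minimal polynomial of zeta_3071 over Q and has degree phi(3071) = 2952. So Q(zeta_3071) is a degree-2952 Galois extension with Galois group (Z/3071Z)^*. By CRT, (Z/3071Z)^* ≅ (Z/37Z)^* × (Z/83Z)^*. Each prime-power unit group is (Z/37Z)^* ≅ Z/36Z; (Z/83Z)^* ≅ Z/82Z. Hence Gal(Q(zeta_3071)/Q) ≅ Z/36Z × Z/82Z.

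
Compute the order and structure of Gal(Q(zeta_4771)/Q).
|Gal(Q(zeta_4771)/Q)| = phi(4771) = 4392; group ≅ (Z/4771Z)^* ≅ Z/12Z × Z/366Z

The n-th cyclotomic polynomial Φ_4771(x) is the minimal polynomial of zeta_4771 over Q and has degree phi(4771) = 4392. So Q(zeta_4771) is a degree-4392 Galois extension with Galois group (Z/4771Z)^*. By CRT, (Z/4771Z)^* ≅ (Z/13Z)^* × (Z/367Z)^*. Each prime-power unit group is (Z/13Z)^* ≅ Z/12Z; (Z/367Z)^* ≅ Z/366Z. Hence Gal(Q(zeta_4771)/Q) ≅ Z/12Z × Z/366Z.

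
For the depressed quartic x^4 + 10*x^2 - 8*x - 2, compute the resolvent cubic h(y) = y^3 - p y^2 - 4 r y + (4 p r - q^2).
h(y) = y^3 - 10*y^2 + 8*y - 144

Identify coefficients: p = 10, q = -8, r = -2.
Plug into h(y) = y^3 - p y^2 - 4 r y + (4 p r - q^2):
  h(y) = y^3 - (10) y^2 - 4*(-2) y + (4*(10)*(-2) - (-8)^2)
       = y^3 + (-10) y^2 + (8) y + (-144).
Simplifying: h(y) = y^3 - 10*y^2 + 8*y - 144.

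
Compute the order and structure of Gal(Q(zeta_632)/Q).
|Gal(Q(zeta_632)/Q)| = phi(632) = 312; group ≅ (Z/632Z)^* ≅ Z/2Z × Z/2Z × Z/78Z

The n-th cyclotomic polynomial Φ_632(x) is the minimal polynomial of zeta_632 over Q and has degree phi(632) = 312. So Q(zeta_632) is a degree-312 Galois extension with Galois group (Z/632Z)^*. By CRT, (Z/632Z)^* ≅ (Z/8Z)^* × (Z/79Z)^*. Each prime-power unit group is (Z/8Z)^* ≅ Z/2Z × Z/2Z; (Z/79Z)^* ≅ Z/78Z. Hence Gal(Q(zeta_632)/Q) ≅ Z/2Z × Z/2Z × Z/78Z.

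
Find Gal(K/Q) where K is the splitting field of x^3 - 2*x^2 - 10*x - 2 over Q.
Gal(K/Q) = S_3 (symmetric group of order 6)

Compute the discriminant of x^3 + (-2)*x^2 + (-10)*x + (-2): Δ = 3508. Since Δ is not a rational square, the Galois group is not contained in A_3; it must be the full S_3 (irreducibility of the cubic rules out anything smaller).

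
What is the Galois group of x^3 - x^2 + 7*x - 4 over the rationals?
Gal(K/Q) = S_3 (symmetric group of order 6)

Compute the discriminant of x^3 + (-1)*x^2 + (7)*x + (-4): Δ = -1267. Since Δ is not a rational square, the Galois group is not contained in A_3; it must be the full S_3 (irreducibility of the cubic rules out anything smaller).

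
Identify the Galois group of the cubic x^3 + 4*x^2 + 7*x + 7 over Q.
Gal(K/Q) = S_3 (symmetric group of order 6)

Compute the discriminant of x^3 + (4)*x^2 + (7)*x + (7): Δ = -175. Since Δ is not a rational square, the Galois group is not contained in A_3; it must be the full S_3 (irreducibility of the cubic rules out anything smaller).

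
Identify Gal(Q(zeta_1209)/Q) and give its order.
|Gal(Q(zeta_1209)/Q)| = phi(1209) = 720; group ≅ (Z/1209Z)^* ≅ Z/2Z × Z/12Z × Z/30Z

The n-th cyclotomic polynomial Φ_1209(x) is the minimal polynomial of zeta_1209 over Q and has degree phi(1209) = 720. So Q(zeta_1209) is a degree-720 Galois extension with Galois group (Z/1209Z)^*. By CRT, (Z/1209Z)^* ≅ (Z/3Z)^* × (Z/13Z)^* × (Z/31Z)^*. Each prime-power unit group is (Z/3Z)^* ≅ Z/2Z; (Z/13Z)^* ≅ Z/12Z; (Z/31Z)^* ≅ Z/30Z. Hence Gal(Q(zeta_1209)/Q) ≅ Z/2Z × Z/12Z × Z/30Z.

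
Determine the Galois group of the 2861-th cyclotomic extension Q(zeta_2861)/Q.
|Gal(Q(zeta_2861)/Q)| = phi(2861) = 2860; group ≅ (Z/2861Z)^* ≅ Z/2860Z

The n-th cyclotomic polynomial Φ_2861(x) is the minimal polynomial of zeta_2861 over Q and has degree phi(2861) = 2860. So Q(zeta_2861) is a degree-2860 Galois extension with Galois group (Z/2861Z)^*. (Z/2861Z)^* is cyclic since 2861 is an odd prime power (or 4). Hence Gal(Q(zeta_2861)/Q) ≅ Z/2860Z.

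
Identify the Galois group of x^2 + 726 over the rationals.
Gal(K/Q) = Z/2Z (cyclic of order 2)

x^2 + 726 is irreducible over Q since -726 is not a rational square. The splitting field Q(sqrt(-726)) has degree 2 over Q, and its unique nontrivial automorphism is sqrt(-726) ↦ -sqrt(-726). Hence Gal(Q(sqrt(-726))/Q) = Z/2Z.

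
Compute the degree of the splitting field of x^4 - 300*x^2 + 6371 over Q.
[K:Q] = 4

f factors as (x^2 - 277)(x^2 - 23); the splitting field is K = Q(sqrt(277), sqrt(23)). Since 277, 23, and 6371 are all non-squares in Q, the three subfields Q(sqrt(277)), Q(sqrt(23)), Q(sqrt(6371)) are distinct degree-2 extensions, so [K:Q] = 4 (Klein four Galois group).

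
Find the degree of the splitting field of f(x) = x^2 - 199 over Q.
[K:Q] = 2

The polynomial x^2 - 199 is irreducible over Q since 199 is not a perfect square. Its splitting field is Q(sqrt(199)), which has degree 2 over Q.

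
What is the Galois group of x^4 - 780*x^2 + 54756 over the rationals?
Gal(K/Q) = Z/2Z (cyclic of order 2)

f factors as (x^2 - 78)(x^2 - 702), so the splitting field is K = Q(sqrt(78), sqrt(702)). The squarefree part of 78 is 78 and the squarefree part of 702 is also 78, so sqrt(78) and sqrt(702) are both rational multiples of sqrt(78). Hence Q(sqrt(78)) = Q(sqrt(702)) = Q(sqrt(78)), and the splitting field collapses to a single degree-2 extension with Galois group Z/2Z.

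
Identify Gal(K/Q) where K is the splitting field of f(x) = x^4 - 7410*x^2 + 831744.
Gal(K/Q) = Z/2Z (cyclic of order 2)

f factors as (x^2 - 114)(x^2 - 7296), so the splitting field is K = Q(sqrt(114), sqrt(7296)). The squarefree part of 114 is 114 and the squarefree part of 7296 is also 114, so sqrt(114) and sqrt(7296) are both rational multiples of sqrt(114). Hence Q(sqrt(114)) = Q(sqrt(7296)) = Q(sqrt(114)), and the splitting field collapses to a single degree-2 extension with Galois group Z/2Z.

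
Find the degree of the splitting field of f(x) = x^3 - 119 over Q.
[K:Q] = 6

x^3 - 119 has one real root r = 119^(1/3) and two complex roots r*zeta_3, r*zeta_3^2 where zeta_3 = e^(2*pi*i/3). The splitting field is Q(r, zeta_3). [Q(r):Q] = 3 and [Q(zeta_3):Q] = 2 with gcd = 1, so [Q(r, zeta_3):Q] = 3 * 2 = 6.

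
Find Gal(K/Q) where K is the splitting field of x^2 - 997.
Gal(K/Q) = Z/2Z (cyclic of order 2)

x^2 - 997 is irreducible over Q since 997 is not a rational square. The splitting field Q(sqrt(997)) has degree 2 over Q, and its unique nontrivial automorphism is sqrt(997) ↦ -sqrt(997). Hence Gal(Q(sqrt(997))/Q) = Z/2Z.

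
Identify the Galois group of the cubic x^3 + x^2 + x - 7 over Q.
Gal(K/Q) = S_3 (symmetric group of order 6)

Compute the discriminant of x^3 + (1)*x^2 + (1)*x + (-7): Δ = -1424. Since Δ is not a rational square, the Galois group is not contained in A_3; it must be the full S_3 (irreducibility of the cubic rules out anything smaller).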